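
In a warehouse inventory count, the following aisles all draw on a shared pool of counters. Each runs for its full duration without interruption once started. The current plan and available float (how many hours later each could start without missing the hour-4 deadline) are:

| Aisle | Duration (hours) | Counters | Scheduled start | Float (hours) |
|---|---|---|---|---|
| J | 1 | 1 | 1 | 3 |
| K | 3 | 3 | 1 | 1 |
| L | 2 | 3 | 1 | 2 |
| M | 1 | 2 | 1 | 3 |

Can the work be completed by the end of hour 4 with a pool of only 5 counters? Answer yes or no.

no

The minimum achievable peak is 6; 5 < 6, so no feasible schedule stays within the cap.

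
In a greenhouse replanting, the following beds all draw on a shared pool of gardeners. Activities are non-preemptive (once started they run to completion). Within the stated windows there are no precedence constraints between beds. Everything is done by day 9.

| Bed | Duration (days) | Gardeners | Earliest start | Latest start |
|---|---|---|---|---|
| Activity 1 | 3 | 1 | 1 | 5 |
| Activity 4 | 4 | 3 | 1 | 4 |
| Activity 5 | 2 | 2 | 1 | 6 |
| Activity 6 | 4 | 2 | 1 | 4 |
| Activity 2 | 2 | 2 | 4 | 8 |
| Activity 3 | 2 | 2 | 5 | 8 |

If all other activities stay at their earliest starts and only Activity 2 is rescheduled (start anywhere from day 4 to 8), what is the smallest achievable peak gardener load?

8

Activity 2@4: d1:8  d2:8  d3:6  d4:7  d5:4  d6:2  d7:0  d8:0  d9:0 → peak 8
Activity 2@5: d1:8  d2:8  d3:6  d4:5  d5:4  d6:4  d7:0  d8:0  d9:0 → peak 8
Activity 2@6: d1:8  d2:8  d3:6  d4:5  d5:2  d6:4  d7:2  d8:0  d9:0 → peak 8
Activity 2@7: d1:8  d2:8  d3:6  d4:5  d5:2  d6:2  d7:2  d8:2  d9:0 → peak 8
Activity 2@8: d1:8  d2:8  d3:6  d4:5  d5:2  d6:2  d7:0  d8:2  d9:2 → peak 8
Best is Activity 2@4, peak 8.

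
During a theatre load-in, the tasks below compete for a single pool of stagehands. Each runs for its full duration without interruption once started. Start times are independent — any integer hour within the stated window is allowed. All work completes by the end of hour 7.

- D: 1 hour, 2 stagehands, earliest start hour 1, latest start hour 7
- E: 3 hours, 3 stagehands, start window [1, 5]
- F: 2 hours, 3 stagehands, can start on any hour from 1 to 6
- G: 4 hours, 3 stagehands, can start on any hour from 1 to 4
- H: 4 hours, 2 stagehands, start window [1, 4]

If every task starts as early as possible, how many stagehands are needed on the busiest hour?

13

Early-start schedule: D@1, E@1, F@1, G@1, H@1.
Load per hour: hour 1: 13, hour 2: 11, hour 3: 8, hour 4: 5, hour 5: 0, hour 6: 0, hour 7: 0.
Peak is 13.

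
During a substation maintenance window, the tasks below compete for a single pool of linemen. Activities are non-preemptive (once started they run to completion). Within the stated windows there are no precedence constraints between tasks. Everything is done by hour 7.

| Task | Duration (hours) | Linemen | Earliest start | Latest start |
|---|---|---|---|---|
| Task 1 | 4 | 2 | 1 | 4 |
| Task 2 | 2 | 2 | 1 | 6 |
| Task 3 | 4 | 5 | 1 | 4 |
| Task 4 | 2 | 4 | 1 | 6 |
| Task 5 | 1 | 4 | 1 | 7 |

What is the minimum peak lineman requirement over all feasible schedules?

Early-start (Task 1@1, Task 2@1, Task 3@1, Task 4@1, Task 5@1) gives peak 17: h1:17  h2:13  h3:7  h4:7  h5:0  h6:0  h7:0.
Shift Task 2→5, Task 4→5, Task 5→7.
Schedule Task 1@1, Task 2@5, Task 3@1, Task 4@5, Task 5@7: h1:7  h2:7  h3:7  h4:7  h5:6  h6:6  h7:4 — peak 7.
Total lineman-hours = 44 over 7 hours ⇒ peak ≥ ⌈44/7⌉ = 7, so 7 is optimal.

7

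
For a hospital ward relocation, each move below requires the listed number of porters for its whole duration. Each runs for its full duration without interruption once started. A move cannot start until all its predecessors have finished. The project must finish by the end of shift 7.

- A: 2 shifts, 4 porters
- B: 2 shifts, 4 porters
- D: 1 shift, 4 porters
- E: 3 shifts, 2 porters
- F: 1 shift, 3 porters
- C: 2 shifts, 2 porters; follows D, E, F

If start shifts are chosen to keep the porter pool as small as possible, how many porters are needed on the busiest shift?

Early-start (A@1, B@1, D@1, E@1, F@1, C@4) gives peak 17: s1:17  s2:10  s3:2  s4:2  s5:2  s6:0  s7:0.
Shift B→5, D→3, F→4, C→5.
Schedule A@1, B@5, D@3, E@1, F@4, C@5: s1:6  s2:6  s3:6  s4:3  s5:6  s6:6  s7:0 — peak 6.

6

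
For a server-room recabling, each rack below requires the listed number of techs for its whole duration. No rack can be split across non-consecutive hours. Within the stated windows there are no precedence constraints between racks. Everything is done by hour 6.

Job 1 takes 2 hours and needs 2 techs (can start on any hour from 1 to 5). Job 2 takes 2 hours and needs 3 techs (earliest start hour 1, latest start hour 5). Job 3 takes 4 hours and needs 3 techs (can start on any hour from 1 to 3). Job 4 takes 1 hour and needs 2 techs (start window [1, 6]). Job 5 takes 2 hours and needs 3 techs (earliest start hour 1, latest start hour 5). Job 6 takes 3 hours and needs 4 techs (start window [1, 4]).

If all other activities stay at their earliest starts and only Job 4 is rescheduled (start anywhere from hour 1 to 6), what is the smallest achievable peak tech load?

15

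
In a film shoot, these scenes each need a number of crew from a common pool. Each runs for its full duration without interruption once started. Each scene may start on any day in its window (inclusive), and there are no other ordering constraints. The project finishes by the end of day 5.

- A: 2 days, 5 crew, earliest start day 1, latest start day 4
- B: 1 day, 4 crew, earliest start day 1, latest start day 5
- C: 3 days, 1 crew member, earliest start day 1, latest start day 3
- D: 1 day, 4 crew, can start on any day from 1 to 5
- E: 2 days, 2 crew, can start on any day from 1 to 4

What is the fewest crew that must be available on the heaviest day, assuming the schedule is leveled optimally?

6

Early-start (A@1, B@1, C@1, D@1, E@1) gives peak 16: d1:16  d2:8  d3:1  d4:0  d5:0.
Shift B→3, D→4, E→4.
Schedule A@1, B@3, C@1, D@4, E@4: d1:6  d2:6  d3:5  d4:6  d5:2 — peak 6.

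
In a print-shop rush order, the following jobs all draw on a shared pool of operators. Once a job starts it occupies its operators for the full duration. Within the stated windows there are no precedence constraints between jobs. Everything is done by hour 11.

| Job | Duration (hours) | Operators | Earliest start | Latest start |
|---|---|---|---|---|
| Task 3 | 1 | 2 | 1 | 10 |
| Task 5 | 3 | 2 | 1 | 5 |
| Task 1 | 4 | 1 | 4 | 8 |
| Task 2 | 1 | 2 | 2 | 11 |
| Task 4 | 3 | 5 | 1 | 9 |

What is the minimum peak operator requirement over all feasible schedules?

Early-start (Task 3@1, Task 5@1, Task 1@4, Task 2@2, Task 4@1) gives peak 9: h1:9  h2:9  h3:7  h4:1  h5:1  h6:1  h7:1  h8:0  h9:0  h10:0  h11:0.
Shift Task 4→8.
Schedule Task 3@1, Task 5@1, Task 1@4, Task 2@2, Task 4@8: h1:4  h2:4  h3:2  h4:1  h5:1  h6:1  h7:1  h8:5  h9:5  h10:5  h11:0 — peak 5.

5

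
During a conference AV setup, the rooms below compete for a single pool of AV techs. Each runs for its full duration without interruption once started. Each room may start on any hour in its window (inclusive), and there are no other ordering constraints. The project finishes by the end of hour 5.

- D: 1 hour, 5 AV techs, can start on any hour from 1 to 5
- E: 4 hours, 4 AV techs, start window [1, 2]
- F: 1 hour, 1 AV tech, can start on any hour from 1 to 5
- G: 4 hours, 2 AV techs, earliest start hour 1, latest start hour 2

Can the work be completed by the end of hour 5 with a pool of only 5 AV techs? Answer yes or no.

no

Total AV tech-hours = 30; over 5 hours the average is 30/5 > 5, so some hour must exceed 5.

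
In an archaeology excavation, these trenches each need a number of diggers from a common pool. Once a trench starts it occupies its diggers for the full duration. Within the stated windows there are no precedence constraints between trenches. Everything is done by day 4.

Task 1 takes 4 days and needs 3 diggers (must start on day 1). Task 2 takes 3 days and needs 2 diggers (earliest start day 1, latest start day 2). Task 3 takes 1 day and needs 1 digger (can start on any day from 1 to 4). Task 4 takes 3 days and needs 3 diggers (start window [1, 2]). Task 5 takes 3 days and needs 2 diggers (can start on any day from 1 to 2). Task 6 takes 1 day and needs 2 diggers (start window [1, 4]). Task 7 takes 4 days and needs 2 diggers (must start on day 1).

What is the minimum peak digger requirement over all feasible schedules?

12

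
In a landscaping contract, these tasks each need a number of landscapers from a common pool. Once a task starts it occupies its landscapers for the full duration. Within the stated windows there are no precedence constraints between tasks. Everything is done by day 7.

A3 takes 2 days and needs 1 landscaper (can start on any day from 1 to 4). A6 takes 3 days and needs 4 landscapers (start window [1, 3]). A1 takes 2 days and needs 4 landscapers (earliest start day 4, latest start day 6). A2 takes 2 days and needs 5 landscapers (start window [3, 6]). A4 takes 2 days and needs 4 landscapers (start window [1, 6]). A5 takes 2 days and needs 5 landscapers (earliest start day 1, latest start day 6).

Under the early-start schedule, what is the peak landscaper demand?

Early-start schedule: A3@1, A6@1, A1@4, A2@3, A4@1, A5@1.
Load per day: day 1: 14, day 2: 14, day 3: 9, day 4: 9, day 5: 4, day 6: 0, day 7: 0.
Peak is 14.

14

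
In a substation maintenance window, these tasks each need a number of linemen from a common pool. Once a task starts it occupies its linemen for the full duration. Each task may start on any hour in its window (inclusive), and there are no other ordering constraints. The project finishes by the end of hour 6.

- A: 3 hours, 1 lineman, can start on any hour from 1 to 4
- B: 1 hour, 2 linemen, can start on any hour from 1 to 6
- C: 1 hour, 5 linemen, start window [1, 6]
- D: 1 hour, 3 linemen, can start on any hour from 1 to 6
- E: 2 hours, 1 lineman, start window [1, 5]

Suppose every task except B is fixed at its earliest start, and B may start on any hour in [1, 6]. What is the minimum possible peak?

B@1: h1:12  h2:2  h3:1  h4:0  h5:0  h6:0 → peak 12
B@2: h1:10  h2:4  h3:1  h4:0  h5:0  h6:0 → peak 10
B@3: h1:10  h2:2  h3:3  h4:0  h5:0  h6:0 → peak 10
B@4: h1:10  h2:2  h3:1  h4:2  h5:0  h6:0 → peak 10
B@5: h1:10  h2:2  h3:1  h4:0  h5:2  h6:0 → peak 10
B@6: h1:10  h2:2  h3:1  h4:0  h5:0  h6:2 → peak 10
Best is B@2, peak 10.

10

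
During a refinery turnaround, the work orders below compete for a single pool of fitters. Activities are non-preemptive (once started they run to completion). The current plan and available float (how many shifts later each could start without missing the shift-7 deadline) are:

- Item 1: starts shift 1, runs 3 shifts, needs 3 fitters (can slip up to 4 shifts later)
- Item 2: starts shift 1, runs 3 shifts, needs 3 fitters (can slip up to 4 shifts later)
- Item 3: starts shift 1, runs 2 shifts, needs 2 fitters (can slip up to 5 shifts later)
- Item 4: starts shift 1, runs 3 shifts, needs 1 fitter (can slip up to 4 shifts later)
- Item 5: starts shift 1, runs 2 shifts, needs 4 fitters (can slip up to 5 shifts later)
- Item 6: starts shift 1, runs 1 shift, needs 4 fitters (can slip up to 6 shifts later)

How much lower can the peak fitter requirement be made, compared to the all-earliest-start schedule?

11

Early-start peak: s1:17  s2:13  s3:7  s4:0  s5:0  s6:0  s7:0 ⇒ 17.
Leveled (Item 1@1, Item 2@1, Item 3@4, Item 4@5, Item 5@6, Item 6@4): s1:6  s2:6  s3:6  s4:6  s5:3  s6:5  s7:5 ⇒ 6.
Reduction 17 − 6 = 11.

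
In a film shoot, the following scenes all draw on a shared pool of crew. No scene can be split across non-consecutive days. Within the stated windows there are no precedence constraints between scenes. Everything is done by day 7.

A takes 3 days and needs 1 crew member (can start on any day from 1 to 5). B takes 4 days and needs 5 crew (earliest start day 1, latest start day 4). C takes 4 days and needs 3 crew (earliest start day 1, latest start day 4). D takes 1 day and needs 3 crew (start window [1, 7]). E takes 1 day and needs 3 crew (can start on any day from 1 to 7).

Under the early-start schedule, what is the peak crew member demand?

Early-start schedule: A@1, B@1, C@1, D@1, E@1.
Load per day: day 1: 15, day 2: 9, day 3: 9, day 4: 8, day 5: 0, day 6: 0, day 7: 0.
Peak is 15.

15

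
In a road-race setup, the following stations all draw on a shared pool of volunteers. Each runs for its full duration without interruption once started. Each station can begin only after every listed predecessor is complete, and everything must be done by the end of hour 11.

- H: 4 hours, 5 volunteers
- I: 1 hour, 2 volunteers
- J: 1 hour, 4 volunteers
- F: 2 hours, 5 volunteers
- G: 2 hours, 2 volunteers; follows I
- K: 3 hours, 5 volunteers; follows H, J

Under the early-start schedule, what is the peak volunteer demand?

Early-start schedule: H@1, I@1, J@1, F@1, G@2, K@5.
Load per hour: hour 1: 16, hour 2: 12, hour 3: 7, hour 4: 5, hour 5: 5, hour 6: 5, hour 7: 5, hour 8: 0, hour 9: 0, hour 10: 0, hour 11: 0.
Peak is 16.

16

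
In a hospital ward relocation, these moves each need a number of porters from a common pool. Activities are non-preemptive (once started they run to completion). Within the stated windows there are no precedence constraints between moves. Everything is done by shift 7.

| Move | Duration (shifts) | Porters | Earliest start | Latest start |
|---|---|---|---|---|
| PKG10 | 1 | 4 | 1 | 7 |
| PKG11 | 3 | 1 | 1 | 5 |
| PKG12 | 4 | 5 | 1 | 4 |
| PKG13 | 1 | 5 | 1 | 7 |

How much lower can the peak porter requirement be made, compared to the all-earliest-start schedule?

9

Early-start peak: s1:15  s2:6  s3:6  s4:5  s5:0  s6:0  s7:0 ⇒ 15.
Leveled (PKG10@1, PKG11@1, PKG12@2, PKG13@6): s1:5  s2:6  s3:6  s4:5  s5:5  s6:5  s7:0 ⇒ 6.
Reduction 15 − 6 = 9.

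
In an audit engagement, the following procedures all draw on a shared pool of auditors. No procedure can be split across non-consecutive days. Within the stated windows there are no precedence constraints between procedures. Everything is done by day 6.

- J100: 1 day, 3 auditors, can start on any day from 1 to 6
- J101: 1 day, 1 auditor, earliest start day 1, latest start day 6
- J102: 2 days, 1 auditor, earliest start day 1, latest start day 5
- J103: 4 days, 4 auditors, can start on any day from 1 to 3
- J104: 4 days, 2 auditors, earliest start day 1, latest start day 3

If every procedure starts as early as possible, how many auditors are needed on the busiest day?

11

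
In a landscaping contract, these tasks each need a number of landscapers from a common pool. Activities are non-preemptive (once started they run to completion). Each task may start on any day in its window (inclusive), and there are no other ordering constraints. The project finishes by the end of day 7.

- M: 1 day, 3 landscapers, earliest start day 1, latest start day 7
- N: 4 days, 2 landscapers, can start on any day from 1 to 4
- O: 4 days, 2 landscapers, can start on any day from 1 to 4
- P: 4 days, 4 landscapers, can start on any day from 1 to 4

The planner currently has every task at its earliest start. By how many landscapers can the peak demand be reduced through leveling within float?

3

Early-start peak: d1:11  d2:8  d3:8  d4:8  d5:0  d6:0  d7:0 ⇒ 11.
Leveled (M@1, N@1, O@1, P@2): d1:7  d2:8  d3:8  d4:8  d5:4  d6:0  d7:0 ⇒ 8.
Reduction 11 − 8 = 3.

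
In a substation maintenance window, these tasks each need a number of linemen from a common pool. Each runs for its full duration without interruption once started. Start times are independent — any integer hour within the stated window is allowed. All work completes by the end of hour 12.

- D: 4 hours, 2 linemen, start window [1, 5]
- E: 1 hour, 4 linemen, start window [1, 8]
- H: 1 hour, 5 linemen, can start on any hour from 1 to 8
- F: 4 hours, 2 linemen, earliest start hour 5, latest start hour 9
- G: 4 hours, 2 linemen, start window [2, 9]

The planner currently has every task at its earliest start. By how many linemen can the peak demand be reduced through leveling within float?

6

Early-start peak: h1:11  h2:4  h3:4  h4:4  h5:4  h6:2  h7:2  h8:2  h9:0  h10:0  h11:0  h12:0 ⇒ 11.
Leveled (D@1, E@5, H@6, F@7, G@7): h1:2  h2:2  h3:2  h4:2  h5:4  h6:5  h7:4  h8:4  h9:4  h10:4  h11:0  h12:0 ⇒ 5.
Reduction 11 − 5 = 6.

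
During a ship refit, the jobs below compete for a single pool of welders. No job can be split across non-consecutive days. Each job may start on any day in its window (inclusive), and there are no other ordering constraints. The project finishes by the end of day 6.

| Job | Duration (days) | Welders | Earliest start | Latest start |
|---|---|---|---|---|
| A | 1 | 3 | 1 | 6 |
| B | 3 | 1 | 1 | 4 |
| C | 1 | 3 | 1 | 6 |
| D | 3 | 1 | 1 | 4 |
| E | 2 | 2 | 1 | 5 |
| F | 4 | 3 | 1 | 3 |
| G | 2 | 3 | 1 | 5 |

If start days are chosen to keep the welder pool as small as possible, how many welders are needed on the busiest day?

7

Early-start (A@1, B@1, C@1, D@1, E@1, F@1, G@1) gives peak 16: d1:16  d2:10  d3:5  d4:3  d5:0  d6:0.
Shift D→2, E→2, F→2, G→4.
Schedule A@1, B@1, C@1, D@2, E@2, F@2, G@4: d1:7  d2:7  d3:7  d4:7  d5:6  d6:0 — peak 7.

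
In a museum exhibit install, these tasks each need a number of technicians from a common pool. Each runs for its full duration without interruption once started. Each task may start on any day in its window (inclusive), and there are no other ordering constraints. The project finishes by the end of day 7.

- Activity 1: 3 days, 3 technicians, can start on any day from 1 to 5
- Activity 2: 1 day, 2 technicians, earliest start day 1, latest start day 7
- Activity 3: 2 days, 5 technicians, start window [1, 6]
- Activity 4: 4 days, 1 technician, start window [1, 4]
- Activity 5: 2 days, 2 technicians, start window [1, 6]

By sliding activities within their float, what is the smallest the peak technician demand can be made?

Early-start (Activity 1@1, Activity 2@1, Activity 3@1, Activity 4@1, Activity 5@1) gives peak 13: d1:13  d2:11  d3:4  d4:1  d5:0  d6:0  d7:0.
Shift Activity 3→6, Activity 4→2, Activity 5→4.
Schedule Activity 1@1, Activity 2@1, Activity 3@6, Activity 4@2, Activity 5@4: d1:5  d2:4  d3:4  d4:3  d5:3  d6:5  d7:5 — peak 5.
Total technician-days = 29 over 7 days ⇒ peak ≥ ⌈29/7⌉ = 5, so 5 is optimal.

5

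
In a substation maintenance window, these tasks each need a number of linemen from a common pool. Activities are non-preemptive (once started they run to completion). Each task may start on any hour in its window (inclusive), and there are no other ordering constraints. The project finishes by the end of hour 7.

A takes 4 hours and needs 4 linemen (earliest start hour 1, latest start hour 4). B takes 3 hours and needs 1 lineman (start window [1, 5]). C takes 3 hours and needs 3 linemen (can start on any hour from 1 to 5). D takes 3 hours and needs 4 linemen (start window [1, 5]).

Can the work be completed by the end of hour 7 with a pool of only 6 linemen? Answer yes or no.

no

The minimum achievable peak is 7; 6 < 7, so no feasible schedule stays within the cap.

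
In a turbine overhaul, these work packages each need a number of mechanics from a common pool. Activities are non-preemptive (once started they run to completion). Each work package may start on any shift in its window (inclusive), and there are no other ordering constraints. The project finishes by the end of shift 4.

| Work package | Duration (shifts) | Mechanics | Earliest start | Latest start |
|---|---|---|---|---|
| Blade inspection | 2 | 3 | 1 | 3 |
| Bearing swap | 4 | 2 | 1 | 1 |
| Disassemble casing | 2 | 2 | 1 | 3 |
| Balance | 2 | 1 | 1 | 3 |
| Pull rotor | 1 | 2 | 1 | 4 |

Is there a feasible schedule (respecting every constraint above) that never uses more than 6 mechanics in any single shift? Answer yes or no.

yes

Schedule Blade inspection@1, Bearing swap@1, Disassemble casing@3, Balance@1, Pull rotor@3: s1:6  s2:6  s3:6  s4:4 — peak 6 ≤ 6.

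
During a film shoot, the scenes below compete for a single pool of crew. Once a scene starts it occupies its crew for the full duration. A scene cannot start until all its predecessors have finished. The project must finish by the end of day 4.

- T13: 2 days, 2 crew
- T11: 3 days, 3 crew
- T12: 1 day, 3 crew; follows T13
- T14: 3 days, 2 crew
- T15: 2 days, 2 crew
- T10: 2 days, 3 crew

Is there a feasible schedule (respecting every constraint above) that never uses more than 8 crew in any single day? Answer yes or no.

The minimum achievable peak is 9; 8 < 9, so no feasible schedule stays within the cap.

no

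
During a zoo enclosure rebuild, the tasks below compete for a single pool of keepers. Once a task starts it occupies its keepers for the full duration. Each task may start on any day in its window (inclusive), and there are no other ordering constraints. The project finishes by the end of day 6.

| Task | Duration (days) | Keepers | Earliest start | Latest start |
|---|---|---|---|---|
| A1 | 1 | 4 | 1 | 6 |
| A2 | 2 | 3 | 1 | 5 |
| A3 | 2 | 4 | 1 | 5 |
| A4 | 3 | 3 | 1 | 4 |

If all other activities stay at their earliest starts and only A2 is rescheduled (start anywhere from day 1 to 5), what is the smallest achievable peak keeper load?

11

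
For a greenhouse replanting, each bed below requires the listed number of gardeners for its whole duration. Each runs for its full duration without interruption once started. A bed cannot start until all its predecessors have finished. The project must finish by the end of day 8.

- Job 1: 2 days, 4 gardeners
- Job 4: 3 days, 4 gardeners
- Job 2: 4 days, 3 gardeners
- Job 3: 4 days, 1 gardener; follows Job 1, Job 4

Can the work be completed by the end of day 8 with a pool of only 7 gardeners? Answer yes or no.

no

The minimum achievable peak is 8; 7 < 8, so no feasible schedule stays within the cap.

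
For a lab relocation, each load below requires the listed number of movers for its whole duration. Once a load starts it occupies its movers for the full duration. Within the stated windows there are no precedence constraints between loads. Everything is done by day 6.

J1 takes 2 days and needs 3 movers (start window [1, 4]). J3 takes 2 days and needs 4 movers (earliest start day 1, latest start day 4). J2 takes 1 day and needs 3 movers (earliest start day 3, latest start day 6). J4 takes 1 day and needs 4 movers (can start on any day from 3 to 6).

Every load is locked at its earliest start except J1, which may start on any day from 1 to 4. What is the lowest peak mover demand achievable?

J1@1: d1:7  d2:7  d3:7  d4:0  d5:0  d6:0 → peak 7
J1@2: d1:4  d2:7  d3:10  d4:0  d5:0  d6:0 → peak 10
J1@3: d1:4  d2:4  d3:10  d4:3  d5:0  d6:0 → peak 10
J1@4: d1:4  d2:4  d3:7  d4:3  d5:3  d6:0 → peak 7
Best is J1@1, peak 7.

7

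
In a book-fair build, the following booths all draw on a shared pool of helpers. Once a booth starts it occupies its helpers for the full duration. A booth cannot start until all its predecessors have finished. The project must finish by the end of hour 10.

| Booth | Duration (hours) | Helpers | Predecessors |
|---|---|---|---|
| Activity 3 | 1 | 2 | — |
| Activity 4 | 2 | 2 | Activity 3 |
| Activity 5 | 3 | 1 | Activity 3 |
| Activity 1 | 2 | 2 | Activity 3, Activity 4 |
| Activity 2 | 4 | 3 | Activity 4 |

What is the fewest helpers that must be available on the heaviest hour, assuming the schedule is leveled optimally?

3

Early-start (Activity 3@1, Activity 4@2, Activity 5@2, Activity 1@4, Activity 2@4) gives peak 6: h1:2  h2:3  h3:3  h4:6  h5:5  h6:3  h7:3  h8:0  h9:0  h10:0.
Shift Activity 2→6.
Schedule Activity 3@1, Activity 4@2, Activity 5@2, Activity 1@4, Activity 2@6: h1:2  h2:3  h3:3  h4:3  h5:2  h6:3  h7:3  h8:3  h9:3  h10:0 — peak 3.
Total helper-hours = 25 over 10 hours ⇒ peak ≥ ⌈25/10⌉ = 3, so 3 is optimal.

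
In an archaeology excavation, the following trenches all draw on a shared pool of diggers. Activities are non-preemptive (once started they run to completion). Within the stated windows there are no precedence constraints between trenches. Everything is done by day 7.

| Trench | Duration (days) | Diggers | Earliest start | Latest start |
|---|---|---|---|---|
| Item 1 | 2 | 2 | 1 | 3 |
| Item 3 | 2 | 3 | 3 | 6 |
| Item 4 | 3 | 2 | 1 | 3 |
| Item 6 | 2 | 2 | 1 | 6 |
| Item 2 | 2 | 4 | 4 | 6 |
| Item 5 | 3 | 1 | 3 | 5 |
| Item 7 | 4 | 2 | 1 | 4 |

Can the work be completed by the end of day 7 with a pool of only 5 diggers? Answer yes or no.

Total digger-days = 39; over 7 days the average is 39/7 > 5, so some day must exceed 5.

no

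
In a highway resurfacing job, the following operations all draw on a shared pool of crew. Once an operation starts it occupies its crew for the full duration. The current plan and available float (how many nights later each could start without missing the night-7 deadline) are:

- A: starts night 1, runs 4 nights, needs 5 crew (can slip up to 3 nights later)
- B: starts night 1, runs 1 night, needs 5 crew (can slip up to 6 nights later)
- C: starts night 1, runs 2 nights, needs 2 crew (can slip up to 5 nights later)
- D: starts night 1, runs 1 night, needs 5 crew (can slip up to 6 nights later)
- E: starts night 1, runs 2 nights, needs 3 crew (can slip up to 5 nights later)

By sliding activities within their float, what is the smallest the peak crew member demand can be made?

Early-start (A@1, B@1, C@1, D@1, E@1) gives peak 20: n1:20  n2:10  n3:5  n4:5  n5:0  n6:0  n7:0.
Shift B→5, D→6, E→3.
Schedule A@1, B@5, C@1, D@6, E@3: n1:7  n2:7  n3:8  n4:8  n5:5  n6:5  n7:0 — peak 8.

8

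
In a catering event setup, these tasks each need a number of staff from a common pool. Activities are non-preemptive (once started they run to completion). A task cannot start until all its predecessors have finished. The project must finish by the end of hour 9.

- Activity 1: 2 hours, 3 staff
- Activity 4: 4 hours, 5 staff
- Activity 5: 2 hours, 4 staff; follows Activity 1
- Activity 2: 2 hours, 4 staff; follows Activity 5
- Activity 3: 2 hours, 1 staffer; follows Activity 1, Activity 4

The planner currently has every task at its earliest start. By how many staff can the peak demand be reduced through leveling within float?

Early-start peak: h1:8  h2:8  h3:9  h4:9  h5:5  h6:5  h7:0  h8:0  h9:0 ⇒ 9.
Leveled (Activity 1@1, Activity 4@1, Activity 5@5, Activity 2@7, Activity 3@5): h1:8  h2:8  h3:5  h4:5  h5:5  h6:5  h7:4  h8:4  h9:0 ⇒ 8.
Reduction 9 − 8 = 1.

1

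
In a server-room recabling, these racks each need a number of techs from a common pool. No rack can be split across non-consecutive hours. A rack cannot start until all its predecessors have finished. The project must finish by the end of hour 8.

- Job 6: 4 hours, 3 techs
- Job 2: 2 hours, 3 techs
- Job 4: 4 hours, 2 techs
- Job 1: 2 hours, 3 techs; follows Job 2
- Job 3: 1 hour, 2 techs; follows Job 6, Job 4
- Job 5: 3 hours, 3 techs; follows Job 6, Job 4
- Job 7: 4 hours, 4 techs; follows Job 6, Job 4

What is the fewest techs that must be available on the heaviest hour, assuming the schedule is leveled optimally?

8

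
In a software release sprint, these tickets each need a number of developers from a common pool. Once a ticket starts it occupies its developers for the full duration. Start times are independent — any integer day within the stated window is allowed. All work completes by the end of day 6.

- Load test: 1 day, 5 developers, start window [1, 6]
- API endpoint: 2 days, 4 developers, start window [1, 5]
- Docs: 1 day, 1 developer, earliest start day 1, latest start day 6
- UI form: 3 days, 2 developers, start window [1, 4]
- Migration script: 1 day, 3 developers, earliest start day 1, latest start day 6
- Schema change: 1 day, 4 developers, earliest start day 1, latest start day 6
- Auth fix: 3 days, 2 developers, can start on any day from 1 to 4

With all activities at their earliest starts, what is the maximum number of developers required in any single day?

Early-start schedule: Load test@1, API endpoint@1, Docs@1, UI form@1, Migration script@1, Schema change@1, Auth fix@1.
Load per day: day 1: 21, day 2: 8, day 3: 4, day 4: 0, day 5: 0, day 6: 0.
Peak is 21.

21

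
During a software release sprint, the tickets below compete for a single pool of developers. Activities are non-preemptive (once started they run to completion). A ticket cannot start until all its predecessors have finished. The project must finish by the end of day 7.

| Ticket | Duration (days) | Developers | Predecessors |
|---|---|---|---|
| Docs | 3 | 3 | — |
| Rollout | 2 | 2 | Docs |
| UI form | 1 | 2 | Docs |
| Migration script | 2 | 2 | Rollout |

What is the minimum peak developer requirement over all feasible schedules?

Schedule Docs@1, Rollout@4, UI form@4, Migration script@6: d1:3  d2:3  d3:3  d4:4  d5:2  d6:2  d7:2 — peak 4.
No arrangement of the 4 feasible schedules does better.

4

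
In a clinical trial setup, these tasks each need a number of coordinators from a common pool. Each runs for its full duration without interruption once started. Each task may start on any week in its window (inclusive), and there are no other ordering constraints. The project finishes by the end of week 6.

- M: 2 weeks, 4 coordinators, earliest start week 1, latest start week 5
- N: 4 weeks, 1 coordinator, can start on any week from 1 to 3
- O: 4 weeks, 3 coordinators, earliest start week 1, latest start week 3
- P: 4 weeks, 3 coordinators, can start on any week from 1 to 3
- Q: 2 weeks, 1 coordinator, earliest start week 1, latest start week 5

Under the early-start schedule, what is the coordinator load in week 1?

12

At early start, week 1 has: M, N, O, P, Q.
Demand: 4 + 1 + 3 + 3 + 1 = 12.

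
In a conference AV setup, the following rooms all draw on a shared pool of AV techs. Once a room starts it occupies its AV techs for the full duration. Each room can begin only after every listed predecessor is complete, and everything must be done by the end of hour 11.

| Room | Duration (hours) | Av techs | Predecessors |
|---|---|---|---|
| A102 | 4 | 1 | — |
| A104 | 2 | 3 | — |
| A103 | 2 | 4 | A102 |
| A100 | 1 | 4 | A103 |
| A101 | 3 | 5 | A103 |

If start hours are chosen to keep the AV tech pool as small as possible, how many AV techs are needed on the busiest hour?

Early-start (A102@1, A104@1, A103@5, A100@7, A101@7) gives peak 9: h1:4  h2:4  h3:1  h4:1  h5:4  h6:4  h7:9  h8:5  h9:5  h10:0  h11:0.
Shift A101→8.
Schedule A102@1, A104@1, A103@5, A100@7, A101@8: h1:4  h2:4  h3:1  h4:1  h5:4  h6:4  h7:4  h8:5  h9:5  h10:5  h11:0 — peak 5.

5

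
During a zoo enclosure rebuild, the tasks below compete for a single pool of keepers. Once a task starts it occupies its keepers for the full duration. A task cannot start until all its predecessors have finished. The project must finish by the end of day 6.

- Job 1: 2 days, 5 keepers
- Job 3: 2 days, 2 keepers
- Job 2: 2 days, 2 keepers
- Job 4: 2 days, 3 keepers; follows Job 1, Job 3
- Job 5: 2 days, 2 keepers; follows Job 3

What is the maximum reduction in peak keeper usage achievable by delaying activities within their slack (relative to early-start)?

Early-start peak: d1:9  d2:9  d3:5  d4:5  d5:0  d6:0 ⇒ 9.
Leveled (Job 1@1, Job 3@3, Job 2@3, Job 4@5, Job 5@5): d1:5  d2:5  d3:4  d4:4  d5:5  d6:5 ⇒ 5.
Reduction 9 − 5 = 4.

4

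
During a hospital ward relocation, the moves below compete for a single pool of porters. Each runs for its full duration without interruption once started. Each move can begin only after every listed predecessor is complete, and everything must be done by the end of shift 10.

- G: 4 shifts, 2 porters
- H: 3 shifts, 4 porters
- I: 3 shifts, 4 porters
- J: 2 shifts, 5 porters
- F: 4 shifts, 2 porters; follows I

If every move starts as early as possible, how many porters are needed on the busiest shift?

15

Early-start schedule: G@1, H@1, I@1, J@1, F@4.
Load per shift: shift 1: 15, shift 2: 15, shift 3: 10, shift 4: 4, shift 5: 2, shift 6: 2, shift 7: 2, shift 8: 0, shift 9: 0, shift 10: 0.
Peak is 15.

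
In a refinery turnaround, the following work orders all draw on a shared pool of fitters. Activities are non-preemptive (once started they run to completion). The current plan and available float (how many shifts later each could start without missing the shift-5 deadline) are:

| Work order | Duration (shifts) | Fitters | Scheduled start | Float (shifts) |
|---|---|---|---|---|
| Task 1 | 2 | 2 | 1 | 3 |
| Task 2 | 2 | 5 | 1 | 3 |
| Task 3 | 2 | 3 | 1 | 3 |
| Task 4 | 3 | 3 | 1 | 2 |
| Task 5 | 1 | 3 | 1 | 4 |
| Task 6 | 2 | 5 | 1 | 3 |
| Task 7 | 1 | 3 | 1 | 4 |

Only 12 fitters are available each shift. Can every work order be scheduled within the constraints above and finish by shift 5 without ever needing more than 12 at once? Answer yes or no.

yes

Schedule Task 1@1, Task 2@1, Task 3@1, Task 4@3, Task 5@3, Task 6@4, Task 7@3: s1:10  s2:10  s3:9  s4:8  s5:8 — peak 10 ≤ 12.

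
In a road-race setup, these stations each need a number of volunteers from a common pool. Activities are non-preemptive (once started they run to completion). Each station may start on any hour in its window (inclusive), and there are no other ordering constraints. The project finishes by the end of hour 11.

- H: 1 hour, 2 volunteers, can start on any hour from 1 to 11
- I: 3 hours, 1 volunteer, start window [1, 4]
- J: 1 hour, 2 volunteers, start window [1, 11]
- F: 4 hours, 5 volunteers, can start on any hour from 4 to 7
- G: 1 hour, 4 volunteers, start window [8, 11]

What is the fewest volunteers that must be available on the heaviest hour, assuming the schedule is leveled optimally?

5

Schedule H@1, I@1, J@1, F@4, G@8: h1:5  h2:1  h3:1  h4:5  h5:5  h6:5  h7:5  h8:4  h9:0  h10:0  h11:0 — peak 5.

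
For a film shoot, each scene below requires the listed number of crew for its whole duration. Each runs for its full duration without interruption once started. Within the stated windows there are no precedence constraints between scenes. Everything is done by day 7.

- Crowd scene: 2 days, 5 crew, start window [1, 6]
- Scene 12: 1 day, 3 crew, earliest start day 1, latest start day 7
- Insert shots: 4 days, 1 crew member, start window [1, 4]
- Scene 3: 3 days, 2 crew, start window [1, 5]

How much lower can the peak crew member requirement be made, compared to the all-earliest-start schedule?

6

Early-start peak: d1:11  d2:8  d3:3  d4:1  d5:0  d6:0  d7:0 ⇒ 11.
Leveled (Crowd scene@1, Scene 12@3, Insert shots@3, Scene 3@4): d1:5  d2:5  d3:4  d4:3  d5:3  d6:3  d7:0 ⇒ 5.
Reduction 11 − 5 = 6.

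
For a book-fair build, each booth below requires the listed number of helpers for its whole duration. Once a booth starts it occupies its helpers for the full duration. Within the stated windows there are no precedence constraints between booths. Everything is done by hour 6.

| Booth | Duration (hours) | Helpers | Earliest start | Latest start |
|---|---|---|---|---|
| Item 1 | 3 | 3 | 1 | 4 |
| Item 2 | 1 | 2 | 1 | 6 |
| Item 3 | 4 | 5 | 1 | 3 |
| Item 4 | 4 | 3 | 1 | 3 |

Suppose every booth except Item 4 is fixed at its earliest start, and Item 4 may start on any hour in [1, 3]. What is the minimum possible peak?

11

Item 4@1: h1:13  h2:11  h3:11  h4:8  h5:0  h6:0 → peak 13
Item 4@2: h1:10  h2:11  h3:11  h4:8  h5:3  h6:0 → peak 11
Item 4@3: h1:10  h2:8  h3:11  h4:8  h5:3  h6:3 → peak 11
Best is Item 4@2, peak 11.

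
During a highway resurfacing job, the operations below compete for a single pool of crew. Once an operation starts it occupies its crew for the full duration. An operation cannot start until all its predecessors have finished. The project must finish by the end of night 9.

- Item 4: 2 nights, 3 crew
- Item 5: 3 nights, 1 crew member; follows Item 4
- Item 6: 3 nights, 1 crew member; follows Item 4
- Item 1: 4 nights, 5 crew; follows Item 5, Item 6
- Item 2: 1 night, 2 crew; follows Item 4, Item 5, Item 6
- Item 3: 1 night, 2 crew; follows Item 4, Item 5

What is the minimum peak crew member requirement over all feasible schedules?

7

Early-start (Item 4@1, Item 5@3, Item 6@3, Item 1@6, Item 2@6, Item 3@6) gives peak 9: n1:3  n2:3  n3:2  n4:2  n5:2  n6:9  n7:5  n8:5  n9:5.
Shift Item 3→7.
Schedule Item 4@1, Item 5@3, Item 6@3, Item 1@6, Item 2@6, Item 3@7: n1:3  n2:3  n3:2  n4:2  n5:2  n6:7  n7:7  n8:5  n9:5 — peak 7.
No arrangement of the 16 feasible schedules does better.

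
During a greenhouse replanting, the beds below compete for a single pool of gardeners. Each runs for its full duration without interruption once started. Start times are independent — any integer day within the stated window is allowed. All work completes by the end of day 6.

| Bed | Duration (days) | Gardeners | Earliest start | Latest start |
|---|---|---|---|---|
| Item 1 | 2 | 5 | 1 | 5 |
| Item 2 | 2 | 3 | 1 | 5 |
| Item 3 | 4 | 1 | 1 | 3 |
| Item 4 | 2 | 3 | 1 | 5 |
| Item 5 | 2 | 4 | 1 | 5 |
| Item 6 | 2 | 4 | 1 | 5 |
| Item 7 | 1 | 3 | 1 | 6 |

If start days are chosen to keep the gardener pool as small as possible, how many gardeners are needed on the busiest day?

8

Early-start (Item 1@1, Item 2@1, Item 3@1, Item 4@1, Item 5@1, Item 6@1, Item 7@1) gives peak 23: d1:23  d2:20  d3:1  d4:1  d5:0  d6:0.
Shift Item 3→3, Item 4→3, Item 5→3, Item 6→5, Item 7→5.
Schedule Item 1@1, Item 2@1, Item 3@3, Item 4@3, Item 5@3, Item 6@5, Item 7@5: d1:8  d2:8  d3:8  d4:8  d5:8  d6:5 — peak 8.
Total gardener-days = 45 over 6 days ⇒ peak ≥ ⌈45/6⌉ = 8, so 8 is optimal.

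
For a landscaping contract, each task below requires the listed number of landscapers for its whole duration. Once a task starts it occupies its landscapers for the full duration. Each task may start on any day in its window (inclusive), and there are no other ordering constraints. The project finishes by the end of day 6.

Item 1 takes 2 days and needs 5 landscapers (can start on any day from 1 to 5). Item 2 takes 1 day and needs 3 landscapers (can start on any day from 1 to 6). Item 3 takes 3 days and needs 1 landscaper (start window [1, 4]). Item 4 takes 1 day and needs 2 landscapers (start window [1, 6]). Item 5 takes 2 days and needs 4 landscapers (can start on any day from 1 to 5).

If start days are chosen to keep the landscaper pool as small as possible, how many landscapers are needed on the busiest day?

Early-start (Item 1@1, Item 2@1, Item 3@1, Item 4@1, Item 5@1) gives peak 15: d1:15  d2:10  d3:1  d4:0  d5:0  d6:0.
Shift Item 2→3, Item 3→3, Item 4→4, Item 5→5.
Schedule Item 1@1, Item 2@3, Item 3@3, Item 4@4, Item 5@5: d1:5  d2:5  d3:4  d4:3  d5:5  d6:4 — peak 5.
Total landscaper-days = 26 over 6 days ⇒ peak ≥ ⌈26/6⌉ = 5, so 5 is optimal.

5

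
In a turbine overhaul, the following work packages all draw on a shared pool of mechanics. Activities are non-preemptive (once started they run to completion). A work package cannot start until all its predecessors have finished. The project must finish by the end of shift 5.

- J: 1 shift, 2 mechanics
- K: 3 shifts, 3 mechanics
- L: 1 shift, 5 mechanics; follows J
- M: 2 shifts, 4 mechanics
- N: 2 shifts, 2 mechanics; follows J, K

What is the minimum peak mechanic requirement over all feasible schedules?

7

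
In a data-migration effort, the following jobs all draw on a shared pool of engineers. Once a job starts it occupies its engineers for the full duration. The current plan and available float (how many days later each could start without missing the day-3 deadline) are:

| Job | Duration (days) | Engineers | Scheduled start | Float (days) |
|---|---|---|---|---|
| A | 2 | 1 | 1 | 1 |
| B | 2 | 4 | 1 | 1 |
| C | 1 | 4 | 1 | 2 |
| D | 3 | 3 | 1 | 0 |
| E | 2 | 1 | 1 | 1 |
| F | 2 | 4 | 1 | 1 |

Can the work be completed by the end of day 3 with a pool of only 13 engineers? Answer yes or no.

yes

Schedule A@1, B@1, C@1, D@1, E@1, F@2: d1:13  d2:13  d3:7 — peak 13 ≤ 13.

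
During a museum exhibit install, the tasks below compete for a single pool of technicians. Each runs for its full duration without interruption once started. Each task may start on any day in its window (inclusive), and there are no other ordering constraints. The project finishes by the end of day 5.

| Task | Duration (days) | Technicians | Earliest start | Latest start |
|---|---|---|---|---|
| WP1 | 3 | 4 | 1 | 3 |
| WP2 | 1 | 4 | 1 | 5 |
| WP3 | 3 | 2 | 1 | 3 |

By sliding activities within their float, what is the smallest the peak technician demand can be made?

Early-start (WP1@1, WP2@1, WP3@1) gives peak 10: d1:10  d2:6  d3:6  d4:0  d5:0.
Shift WP2→4.
Schedule WP1@1, WP2@4, WP3@1: d1:6  d2:6  d3:6  d4:4  d5:0 — peak 6.

6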